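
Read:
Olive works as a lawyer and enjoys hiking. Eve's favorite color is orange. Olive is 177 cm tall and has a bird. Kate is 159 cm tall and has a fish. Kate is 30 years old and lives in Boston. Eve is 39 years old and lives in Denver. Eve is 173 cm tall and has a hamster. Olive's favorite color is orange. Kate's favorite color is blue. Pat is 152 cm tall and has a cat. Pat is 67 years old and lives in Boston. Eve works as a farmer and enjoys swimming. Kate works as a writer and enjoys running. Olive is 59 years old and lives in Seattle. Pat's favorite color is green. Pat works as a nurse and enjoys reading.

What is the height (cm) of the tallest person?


Tallest: Olive at 177 cm

177


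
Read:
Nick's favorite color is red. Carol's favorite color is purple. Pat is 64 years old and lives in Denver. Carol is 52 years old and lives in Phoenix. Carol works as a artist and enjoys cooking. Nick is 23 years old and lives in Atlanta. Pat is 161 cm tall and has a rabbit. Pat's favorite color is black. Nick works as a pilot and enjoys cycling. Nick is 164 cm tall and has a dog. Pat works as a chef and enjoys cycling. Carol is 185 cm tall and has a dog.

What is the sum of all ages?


23+52+64 = 139

139


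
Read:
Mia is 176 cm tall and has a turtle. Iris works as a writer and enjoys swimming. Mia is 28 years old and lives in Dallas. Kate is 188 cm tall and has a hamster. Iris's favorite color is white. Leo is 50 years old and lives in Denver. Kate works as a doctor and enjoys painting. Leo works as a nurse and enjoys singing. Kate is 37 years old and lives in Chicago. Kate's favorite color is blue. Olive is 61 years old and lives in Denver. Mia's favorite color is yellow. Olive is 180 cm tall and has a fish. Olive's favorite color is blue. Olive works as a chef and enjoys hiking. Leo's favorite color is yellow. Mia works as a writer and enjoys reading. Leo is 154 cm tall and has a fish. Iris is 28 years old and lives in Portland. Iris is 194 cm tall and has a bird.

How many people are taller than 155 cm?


Taller than 155: 4

4


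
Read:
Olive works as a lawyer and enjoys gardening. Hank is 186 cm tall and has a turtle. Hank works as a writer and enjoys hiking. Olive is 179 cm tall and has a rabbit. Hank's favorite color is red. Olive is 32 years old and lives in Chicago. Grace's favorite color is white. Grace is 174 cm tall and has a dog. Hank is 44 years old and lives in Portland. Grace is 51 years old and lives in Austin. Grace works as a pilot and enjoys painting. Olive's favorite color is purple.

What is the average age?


Sum=127, n=3, avg=42.33

42.33


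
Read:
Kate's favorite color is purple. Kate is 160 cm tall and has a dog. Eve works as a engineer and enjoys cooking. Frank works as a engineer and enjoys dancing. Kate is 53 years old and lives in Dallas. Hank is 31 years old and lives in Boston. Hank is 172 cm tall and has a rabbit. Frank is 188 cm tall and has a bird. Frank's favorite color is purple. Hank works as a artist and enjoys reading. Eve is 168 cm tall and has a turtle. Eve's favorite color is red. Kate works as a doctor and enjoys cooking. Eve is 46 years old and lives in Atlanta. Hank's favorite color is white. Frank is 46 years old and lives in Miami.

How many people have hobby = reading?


Count: 1

1


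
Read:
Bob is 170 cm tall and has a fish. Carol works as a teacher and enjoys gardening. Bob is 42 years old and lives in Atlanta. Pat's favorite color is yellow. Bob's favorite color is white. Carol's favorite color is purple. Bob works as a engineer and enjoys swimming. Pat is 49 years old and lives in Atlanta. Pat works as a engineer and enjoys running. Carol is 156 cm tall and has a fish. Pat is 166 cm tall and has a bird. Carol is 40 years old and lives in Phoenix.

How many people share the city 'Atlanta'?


Count: 2

2


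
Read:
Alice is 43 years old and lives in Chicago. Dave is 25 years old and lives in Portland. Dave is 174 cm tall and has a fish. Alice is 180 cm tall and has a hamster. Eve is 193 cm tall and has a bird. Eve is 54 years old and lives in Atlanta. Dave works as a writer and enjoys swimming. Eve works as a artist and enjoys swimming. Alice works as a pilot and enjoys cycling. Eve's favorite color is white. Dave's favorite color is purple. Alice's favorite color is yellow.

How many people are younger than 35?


Filter: 1

1


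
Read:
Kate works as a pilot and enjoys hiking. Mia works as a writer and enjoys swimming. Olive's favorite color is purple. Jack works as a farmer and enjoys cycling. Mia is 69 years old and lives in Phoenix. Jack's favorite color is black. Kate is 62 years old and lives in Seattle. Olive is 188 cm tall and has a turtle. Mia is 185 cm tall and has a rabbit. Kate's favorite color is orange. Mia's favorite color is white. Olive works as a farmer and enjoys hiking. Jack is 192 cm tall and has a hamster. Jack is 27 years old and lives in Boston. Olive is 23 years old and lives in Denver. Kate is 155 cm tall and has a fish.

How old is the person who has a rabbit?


Person with rabbit is Mia, age 69

69


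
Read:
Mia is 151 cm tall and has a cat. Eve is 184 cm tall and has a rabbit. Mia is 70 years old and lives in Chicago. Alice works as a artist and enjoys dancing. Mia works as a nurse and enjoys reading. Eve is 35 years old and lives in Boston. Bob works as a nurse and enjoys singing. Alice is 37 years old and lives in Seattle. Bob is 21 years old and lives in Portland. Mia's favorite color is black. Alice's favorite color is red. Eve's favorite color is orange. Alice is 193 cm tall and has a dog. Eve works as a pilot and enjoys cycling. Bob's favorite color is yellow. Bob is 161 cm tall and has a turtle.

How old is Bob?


Bob is 21 years old

21


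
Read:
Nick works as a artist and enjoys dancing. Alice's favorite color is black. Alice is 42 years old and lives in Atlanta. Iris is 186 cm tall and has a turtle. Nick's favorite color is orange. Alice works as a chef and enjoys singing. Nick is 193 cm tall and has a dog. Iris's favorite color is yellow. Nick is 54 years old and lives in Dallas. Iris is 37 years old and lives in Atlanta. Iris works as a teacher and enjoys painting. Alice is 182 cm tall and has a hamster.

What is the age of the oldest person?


Oldest: Nick at 54

54


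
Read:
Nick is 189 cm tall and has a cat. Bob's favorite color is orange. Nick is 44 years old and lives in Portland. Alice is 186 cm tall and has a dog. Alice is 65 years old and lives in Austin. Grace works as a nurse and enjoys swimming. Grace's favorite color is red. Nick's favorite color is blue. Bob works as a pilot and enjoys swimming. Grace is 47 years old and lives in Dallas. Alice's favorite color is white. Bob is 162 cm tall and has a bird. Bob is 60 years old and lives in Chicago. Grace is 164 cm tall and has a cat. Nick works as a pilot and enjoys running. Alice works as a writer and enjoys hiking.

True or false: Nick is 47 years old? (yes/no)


Nick is actually 44. no

no


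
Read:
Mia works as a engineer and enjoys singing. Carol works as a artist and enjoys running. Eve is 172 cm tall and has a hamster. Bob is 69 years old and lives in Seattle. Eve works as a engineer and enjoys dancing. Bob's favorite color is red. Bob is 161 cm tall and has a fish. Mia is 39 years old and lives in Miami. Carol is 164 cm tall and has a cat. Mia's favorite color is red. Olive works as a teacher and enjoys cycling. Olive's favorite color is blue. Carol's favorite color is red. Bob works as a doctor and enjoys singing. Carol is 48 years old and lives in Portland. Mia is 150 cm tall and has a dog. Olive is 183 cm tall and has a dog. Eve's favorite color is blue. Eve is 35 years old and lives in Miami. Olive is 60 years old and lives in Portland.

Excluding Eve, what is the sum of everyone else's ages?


Sum (excluding Eve): 216

216


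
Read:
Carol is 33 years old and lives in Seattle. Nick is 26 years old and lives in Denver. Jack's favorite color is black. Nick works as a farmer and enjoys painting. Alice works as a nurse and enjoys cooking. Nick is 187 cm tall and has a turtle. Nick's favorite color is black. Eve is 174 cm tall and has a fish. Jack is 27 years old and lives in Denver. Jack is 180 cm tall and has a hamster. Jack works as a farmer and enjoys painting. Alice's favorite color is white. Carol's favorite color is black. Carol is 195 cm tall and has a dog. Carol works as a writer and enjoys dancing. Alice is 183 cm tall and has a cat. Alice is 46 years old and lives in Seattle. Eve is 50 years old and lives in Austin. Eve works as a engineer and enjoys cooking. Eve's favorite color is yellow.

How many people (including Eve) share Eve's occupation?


Eve is a engineer. Count = 1

1


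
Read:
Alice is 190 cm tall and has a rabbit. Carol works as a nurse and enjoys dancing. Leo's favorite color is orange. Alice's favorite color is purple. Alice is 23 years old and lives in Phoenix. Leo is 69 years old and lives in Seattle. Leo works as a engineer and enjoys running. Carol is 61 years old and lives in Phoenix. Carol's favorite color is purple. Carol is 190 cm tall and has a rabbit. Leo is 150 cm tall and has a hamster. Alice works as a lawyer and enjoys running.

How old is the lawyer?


The lawyer is Alice, age 23

23


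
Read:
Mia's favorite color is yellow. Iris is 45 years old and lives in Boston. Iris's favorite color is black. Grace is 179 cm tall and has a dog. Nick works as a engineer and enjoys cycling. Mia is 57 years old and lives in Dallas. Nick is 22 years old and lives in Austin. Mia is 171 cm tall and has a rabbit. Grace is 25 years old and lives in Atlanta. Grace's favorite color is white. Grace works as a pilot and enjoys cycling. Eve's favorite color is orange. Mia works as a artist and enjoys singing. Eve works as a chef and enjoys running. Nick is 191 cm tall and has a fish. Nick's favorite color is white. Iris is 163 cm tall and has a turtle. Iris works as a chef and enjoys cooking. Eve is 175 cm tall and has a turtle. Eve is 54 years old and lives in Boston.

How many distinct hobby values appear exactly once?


Unique hobby values: 3

3


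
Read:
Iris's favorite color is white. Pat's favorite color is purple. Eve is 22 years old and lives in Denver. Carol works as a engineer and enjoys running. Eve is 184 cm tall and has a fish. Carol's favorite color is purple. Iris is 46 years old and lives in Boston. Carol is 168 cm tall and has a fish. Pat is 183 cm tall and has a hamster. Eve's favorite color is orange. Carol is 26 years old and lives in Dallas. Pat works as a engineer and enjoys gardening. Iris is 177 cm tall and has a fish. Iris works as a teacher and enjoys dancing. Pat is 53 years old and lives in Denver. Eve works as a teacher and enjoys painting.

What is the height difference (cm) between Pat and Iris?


|183 - 177| = 6

6


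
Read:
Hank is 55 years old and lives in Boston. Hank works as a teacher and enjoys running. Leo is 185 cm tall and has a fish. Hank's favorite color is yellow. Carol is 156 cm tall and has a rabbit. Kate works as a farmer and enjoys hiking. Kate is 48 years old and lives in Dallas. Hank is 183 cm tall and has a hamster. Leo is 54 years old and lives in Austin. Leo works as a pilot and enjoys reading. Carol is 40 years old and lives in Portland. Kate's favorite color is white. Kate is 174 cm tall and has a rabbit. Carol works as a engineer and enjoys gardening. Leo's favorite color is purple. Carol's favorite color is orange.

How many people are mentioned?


People: Leo, Carol, Hank, Kate. Count = 4

4


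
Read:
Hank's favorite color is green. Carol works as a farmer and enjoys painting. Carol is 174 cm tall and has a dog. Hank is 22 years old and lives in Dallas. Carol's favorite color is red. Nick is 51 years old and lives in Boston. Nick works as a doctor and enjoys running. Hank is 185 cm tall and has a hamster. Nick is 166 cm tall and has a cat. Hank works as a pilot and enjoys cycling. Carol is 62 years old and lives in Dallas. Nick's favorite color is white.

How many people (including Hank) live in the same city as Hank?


Hank lives in Dallas. Count = 2

2


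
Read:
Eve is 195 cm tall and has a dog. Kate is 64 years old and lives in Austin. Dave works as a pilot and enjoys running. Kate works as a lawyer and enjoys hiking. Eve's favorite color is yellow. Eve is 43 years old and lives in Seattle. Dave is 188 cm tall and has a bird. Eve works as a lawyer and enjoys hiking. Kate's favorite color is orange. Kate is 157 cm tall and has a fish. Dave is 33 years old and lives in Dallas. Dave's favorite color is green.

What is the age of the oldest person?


Oldest: Kate at 64

64


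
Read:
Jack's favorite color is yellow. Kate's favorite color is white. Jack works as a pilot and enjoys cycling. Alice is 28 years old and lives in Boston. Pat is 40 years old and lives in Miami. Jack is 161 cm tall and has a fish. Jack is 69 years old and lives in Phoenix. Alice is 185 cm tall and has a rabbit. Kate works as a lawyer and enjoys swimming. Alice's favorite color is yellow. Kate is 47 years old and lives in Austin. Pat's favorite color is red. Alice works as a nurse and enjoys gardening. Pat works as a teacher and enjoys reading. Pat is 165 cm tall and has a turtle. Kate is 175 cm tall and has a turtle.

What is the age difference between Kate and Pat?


|47 - 40| = 7

7


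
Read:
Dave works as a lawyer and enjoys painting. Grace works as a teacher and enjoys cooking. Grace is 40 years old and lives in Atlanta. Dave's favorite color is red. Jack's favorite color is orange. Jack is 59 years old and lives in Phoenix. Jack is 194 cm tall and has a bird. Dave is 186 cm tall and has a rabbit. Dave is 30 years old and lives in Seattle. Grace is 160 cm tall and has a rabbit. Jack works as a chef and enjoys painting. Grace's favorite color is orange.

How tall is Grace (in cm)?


Grace is 160 cm tall

160


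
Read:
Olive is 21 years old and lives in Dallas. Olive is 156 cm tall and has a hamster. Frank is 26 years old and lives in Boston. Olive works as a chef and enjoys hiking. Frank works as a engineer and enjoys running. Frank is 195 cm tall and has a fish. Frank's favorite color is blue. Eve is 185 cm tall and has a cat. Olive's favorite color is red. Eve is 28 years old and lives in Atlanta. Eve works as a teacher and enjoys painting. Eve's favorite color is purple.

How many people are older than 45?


Filter: 0

0


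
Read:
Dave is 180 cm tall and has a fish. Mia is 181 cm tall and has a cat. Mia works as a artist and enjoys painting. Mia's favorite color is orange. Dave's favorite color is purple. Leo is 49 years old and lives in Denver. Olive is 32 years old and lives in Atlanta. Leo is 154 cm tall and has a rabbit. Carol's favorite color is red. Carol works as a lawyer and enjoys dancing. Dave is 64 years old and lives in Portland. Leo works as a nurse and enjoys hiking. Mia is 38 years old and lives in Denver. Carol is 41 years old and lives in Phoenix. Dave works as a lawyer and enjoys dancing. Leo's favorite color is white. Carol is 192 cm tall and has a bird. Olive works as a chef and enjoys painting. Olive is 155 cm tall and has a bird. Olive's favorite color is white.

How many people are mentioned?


People: Dave, Mia, Leo, Olive, Carol. Count = 5

5


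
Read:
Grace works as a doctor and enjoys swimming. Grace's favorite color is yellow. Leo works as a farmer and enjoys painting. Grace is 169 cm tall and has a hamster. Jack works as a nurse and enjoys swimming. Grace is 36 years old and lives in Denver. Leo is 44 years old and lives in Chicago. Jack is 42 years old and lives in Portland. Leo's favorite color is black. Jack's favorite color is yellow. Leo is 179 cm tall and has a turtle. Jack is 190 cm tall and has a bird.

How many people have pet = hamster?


Count: 1

1


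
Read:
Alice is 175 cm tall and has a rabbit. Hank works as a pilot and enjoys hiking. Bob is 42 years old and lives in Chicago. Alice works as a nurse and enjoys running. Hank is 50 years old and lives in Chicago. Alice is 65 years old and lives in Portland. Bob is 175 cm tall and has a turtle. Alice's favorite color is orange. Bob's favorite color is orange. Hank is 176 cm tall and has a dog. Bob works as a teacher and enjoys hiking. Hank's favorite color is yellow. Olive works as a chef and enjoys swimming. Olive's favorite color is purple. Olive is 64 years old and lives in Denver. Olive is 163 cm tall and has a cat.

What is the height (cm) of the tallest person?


Tallest: Hank at 176 cm

176


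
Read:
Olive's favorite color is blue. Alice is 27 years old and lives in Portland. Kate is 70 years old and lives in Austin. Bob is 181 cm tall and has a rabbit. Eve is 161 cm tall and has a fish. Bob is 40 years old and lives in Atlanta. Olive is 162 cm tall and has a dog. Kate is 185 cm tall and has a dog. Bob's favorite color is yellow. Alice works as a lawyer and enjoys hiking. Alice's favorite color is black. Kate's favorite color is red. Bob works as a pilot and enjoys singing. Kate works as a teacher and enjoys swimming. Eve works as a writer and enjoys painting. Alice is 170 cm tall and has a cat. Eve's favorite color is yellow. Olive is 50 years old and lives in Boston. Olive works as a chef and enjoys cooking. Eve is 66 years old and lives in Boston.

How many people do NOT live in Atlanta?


Not in Atlanta: 4

4


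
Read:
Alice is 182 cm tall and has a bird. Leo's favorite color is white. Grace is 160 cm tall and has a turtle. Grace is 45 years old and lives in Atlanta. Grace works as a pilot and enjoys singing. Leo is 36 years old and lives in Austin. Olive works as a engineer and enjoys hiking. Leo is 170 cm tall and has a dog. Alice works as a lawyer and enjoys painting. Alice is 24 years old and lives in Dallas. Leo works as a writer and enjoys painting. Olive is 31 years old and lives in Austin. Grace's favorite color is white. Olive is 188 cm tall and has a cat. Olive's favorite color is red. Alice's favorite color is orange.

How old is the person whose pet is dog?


Person with pet=dog is Leo, age 36

36


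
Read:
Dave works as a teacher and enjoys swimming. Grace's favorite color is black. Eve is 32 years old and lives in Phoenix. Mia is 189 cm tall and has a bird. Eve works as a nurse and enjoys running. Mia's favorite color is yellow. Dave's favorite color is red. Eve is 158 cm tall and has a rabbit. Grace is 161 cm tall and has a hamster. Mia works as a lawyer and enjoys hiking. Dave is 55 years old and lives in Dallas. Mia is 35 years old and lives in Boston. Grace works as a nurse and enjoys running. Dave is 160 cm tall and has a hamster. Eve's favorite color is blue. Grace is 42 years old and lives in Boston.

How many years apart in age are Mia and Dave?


35 vs 55, diff = 20

20


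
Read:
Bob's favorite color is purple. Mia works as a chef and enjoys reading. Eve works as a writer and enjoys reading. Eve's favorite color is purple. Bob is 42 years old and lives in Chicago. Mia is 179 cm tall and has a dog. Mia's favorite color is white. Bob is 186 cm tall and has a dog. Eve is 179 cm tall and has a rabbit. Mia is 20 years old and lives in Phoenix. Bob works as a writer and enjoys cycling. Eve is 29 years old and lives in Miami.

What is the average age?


Sum=91, n=3, avg=30.33

30.33


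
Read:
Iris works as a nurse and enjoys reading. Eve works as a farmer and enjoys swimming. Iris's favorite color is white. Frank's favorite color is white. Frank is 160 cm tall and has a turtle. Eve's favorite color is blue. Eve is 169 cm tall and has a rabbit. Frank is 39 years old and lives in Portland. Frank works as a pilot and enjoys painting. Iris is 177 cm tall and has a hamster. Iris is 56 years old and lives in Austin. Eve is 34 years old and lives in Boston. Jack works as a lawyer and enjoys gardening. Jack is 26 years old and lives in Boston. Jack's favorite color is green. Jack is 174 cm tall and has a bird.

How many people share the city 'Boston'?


Count: 2

2


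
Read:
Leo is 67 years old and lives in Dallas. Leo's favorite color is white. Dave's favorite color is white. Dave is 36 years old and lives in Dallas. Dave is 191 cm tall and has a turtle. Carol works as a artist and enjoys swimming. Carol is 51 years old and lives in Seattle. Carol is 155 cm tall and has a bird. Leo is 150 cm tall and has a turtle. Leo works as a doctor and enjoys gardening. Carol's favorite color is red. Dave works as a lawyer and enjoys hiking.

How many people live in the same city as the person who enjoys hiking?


Person with hobby hiking is Dave, city Dallas. Count = 2

2


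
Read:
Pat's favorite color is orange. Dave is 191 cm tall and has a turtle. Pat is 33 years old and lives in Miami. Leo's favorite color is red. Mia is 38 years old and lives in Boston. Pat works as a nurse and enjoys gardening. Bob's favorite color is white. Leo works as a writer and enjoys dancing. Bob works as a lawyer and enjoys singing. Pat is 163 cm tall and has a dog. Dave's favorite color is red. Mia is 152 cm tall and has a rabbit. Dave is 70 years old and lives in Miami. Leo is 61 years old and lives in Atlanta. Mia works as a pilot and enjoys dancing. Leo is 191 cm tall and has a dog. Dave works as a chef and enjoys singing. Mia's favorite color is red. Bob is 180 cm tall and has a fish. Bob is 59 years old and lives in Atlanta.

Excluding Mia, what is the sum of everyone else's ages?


Sum (excluding Mia): 223

223


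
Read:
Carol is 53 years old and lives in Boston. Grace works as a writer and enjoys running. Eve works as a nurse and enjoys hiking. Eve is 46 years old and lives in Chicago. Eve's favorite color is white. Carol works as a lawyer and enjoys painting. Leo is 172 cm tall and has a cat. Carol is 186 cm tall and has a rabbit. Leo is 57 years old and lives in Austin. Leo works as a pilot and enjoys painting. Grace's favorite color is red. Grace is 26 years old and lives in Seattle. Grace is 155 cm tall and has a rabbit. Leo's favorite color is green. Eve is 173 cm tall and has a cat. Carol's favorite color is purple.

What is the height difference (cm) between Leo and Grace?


|172 - 155| = 17

17


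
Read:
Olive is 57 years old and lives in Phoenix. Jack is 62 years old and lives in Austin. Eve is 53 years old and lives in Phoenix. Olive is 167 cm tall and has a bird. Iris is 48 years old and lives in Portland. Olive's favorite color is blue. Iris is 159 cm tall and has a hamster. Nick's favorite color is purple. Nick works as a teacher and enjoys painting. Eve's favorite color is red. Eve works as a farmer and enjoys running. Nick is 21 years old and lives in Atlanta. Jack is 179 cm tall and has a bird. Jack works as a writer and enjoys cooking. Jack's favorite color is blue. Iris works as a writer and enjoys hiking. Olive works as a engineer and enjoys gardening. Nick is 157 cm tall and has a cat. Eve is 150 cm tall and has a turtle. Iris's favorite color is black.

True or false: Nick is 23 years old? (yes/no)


Nick is actually 21. no

no


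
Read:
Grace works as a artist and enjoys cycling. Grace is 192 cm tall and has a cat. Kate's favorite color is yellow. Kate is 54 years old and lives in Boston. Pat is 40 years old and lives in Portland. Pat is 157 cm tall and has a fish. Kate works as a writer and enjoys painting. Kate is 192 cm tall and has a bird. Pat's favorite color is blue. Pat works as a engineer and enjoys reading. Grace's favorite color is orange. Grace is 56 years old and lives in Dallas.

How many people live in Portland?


Count in Portland: 1

1


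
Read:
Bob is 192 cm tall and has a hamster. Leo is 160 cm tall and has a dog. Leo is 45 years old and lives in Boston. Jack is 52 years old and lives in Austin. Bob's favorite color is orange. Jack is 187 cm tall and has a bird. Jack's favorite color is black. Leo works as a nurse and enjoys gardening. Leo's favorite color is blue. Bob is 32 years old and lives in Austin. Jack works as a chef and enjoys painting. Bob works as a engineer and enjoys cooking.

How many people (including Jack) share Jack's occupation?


Jack is a chef. Count = 1

1


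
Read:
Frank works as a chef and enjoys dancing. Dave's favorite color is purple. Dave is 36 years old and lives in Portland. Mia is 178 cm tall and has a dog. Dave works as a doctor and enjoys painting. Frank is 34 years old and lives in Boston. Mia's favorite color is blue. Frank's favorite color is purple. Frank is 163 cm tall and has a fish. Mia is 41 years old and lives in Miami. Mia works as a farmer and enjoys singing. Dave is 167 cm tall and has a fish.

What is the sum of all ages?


34+36+41 = 111

111


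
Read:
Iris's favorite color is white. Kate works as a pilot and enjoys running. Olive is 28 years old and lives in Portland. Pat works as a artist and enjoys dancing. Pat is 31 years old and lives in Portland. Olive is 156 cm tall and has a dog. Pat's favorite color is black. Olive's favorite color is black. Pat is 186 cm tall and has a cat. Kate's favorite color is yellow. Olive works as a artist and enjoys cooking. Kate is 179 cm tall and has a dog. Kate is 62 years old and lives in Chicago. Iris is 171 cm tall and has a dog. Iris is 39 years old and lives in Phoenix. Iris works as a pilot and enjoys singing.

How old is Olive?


Olive is 28 years old

28


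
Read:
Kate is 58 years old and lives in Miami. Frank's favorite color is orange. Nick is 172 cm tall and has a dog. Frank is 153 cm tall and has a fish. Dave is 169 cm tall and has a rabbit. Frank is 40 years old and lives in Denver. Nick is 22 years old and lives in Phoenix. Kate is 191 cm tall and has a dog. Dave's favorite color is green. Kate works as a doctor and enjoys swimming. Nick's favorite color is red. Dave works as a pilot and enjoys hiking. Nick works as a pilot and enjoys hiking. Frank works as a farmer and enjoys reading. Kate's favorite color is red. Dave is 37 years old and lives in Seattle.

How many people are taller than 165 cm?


Taller than 165: 3

3


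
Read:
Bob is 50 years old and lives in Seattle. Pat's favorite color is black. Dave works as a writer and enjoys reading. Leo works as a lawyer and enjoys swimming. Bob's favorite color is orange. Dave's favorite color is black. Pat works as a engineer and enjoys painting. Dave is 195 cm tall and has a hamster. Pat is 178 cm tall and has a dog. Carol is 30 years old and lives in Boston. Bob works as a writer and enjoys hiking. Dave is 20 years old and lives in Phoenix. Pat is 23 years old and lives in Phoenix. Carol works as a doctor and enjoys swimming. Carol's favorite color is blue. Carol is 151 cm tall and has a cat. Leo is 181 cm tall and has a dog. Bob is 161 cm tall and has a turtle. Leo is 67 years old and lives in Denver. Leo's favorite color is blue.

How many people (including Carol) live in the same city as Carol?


Carol lives in Boston. Count = 1

1


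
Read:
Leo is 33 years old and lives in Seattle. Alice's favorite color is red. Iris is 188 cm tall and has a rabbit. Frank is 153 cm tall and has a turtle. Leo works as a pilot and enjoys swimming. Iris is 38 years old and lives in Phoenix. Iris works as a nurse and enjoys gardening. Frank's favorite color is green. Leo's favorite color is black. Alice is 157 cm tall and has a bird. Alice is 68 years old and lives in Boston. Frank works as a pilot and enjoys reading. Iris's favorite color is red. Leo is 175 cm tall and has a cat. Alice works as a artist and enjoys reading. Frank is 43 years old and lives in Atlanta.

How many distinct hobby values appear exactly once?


Unique hobby values: 2

2


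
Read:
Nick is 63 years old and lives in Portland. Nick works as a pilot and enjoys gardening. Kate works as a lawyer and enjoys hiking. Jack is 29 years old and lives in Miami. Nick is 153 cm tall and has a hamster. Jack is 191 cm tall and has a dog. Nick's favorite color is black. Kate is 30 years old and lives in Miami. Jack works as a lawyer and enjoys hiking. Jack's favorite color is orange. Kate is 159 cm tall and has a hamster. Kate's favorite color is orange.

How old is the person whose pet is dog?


Person with pet=dog is Jack, age 29

29


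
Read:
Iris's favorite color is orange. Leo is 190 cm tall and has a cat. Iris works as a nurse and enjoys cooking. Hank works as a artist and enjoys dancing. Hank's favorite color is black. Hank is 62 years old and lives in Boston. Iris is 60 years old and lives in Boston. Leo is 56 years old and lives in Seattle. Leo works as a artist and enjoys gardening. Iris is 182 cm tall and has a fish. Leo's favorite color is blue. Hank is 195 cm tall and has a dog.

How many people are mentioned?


People: Leo, Hank, Iris. Count = 3

3


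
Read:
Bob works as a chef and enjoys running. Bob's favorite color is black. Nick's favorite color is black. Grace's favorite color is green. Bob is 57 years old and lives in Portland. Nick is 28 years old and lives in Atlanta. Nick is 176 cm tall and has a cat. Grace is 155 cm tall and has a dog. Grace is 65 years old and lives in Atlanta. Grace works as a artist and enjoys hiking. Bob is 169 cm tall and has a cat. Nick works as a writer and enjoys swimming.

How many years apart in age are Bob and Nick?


57 vs 28, diff = 29

29


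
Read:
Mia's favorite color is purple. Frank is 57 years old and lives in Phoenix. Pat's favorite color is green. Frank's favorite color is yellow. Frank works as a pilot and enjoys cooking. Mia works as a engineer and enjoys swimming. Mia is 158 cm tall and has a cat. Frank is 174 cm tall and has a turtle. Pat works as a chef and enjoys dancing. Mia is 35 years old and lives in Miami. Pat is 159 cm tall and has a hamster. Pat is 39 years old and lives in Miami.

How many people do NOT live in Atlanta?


Not in Atlanta: 3

3


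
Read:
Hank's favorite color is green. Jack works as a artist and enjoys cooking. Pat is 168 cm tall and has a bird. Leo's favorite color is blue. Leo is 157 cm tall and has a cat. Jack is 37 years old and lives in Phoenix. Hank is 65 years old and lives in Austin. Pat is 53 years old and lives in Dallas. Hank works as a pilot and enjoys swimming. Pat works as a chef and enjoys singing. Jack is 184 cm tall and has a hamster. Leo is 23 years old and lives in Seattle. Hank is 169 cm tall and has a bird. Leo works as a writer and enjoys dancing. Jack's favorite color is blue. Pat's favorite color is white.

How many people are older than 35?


Filter: 3

3


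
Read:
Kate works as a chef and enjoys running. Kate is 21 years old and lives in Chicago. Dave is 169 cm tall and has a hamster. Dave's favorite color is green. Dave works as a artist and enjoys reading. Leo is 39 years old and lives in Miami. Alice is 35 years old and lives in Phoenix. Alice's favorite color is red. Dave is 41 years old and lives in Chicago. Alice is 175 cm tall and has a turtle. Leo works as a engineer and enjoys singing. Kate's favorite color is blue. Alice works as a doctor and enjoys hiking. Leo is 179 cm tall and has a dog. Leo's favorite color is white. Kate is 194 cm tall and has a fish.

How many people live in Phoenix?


Count in Phoenix: 1

1


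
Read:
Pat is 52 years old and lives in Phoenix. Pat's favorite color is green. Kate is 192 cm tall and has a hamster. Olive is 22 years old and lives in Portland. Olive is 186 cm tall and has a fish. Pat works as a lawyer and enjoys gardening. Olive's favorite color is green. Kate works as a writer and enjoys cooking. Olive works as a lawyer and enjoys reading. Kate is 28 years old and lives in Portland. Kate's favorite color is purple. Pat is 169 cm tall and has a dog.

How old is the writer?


The writer is Kate, age 28

28


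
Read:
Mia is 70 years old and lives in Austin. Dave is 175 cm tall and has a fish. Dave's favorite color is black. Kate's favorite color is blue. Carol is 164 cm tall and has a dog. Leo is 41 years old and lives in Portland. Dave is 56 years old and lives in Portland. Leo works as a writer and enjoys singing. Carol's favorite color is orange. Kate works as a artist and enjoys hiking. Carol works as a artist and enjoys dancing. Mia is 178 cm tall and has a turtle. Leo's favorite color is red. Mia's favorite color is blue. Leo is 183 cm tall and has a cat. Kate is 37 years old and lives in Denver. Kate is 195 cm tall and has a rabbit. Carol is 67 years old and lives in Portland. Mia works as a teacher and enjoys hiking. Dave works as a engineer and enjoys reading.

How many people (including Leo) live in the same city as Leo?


Leo lives in Portland. Count = 3

3


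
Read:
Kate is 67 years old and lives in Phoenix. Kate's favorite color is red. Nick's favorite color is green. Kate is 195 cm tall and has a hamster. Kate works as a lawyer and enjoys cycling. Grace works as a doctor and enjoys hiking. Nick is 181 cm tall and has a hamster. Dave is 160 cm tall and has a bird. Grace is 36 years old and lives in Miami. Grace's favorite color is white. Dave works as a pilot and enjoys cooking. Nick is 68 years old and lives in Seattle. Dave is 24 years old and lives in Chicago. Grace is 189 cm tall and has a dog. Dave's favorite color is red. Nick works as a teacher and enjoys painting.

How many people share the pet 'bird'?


Count: 1

1


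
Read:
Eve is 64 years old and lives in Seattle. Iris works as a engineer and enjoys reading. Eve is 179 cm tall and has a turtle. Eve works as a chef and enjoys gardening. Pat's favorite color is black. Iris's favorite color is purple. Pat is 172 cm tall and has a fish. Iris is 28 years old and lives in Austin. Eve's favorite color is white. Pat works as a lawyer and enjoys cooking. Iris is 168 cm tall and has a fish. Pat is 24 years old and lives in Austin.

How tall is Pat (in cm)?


Pat is 172 cm tall

172


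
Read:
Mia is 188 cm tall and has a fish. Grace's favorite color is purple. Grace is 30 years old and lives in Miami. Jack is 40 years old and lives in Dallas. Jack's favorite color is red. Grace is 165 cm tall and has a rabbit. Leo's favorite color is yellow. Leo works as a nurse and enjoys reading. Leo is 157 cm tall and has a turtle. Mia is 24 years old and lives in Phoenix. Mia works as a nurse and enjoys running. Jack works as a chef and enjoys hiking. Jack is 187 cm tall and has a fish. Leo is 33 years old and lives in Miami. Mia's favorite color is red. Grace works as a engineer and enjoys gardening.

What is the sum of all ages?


40+30+24+33 = 127

127


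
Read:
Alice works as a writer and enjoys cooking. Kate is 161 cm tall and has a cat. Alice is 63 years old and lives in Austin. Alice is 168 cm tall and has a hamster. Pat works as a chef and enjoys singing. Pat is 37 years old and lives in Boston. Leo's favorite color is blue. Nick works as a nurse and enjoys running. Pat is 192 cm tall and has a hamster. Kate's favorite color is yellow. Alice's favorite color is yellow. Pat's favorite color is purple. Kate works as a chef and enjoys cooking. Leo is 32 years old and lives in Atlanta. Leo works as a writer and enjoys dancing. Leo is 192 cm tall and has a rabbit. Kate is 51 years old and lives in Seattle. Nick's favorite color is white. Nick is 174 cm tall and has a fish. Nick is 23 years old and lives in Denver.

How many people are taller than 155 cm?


Taller than 155: 5

5


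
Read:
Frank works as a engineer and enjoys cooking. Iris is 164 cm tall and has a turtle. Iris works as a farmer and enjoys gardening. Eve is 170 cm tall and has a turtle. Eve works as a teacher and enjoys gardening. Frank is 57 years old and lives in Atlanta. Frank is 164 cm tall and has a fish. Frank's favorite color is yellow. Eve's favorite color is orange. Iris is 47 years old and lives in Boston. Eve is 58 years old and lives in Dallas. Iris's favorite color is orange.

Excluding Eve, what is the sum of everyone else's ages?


Sum (excluding Eve): 104

104


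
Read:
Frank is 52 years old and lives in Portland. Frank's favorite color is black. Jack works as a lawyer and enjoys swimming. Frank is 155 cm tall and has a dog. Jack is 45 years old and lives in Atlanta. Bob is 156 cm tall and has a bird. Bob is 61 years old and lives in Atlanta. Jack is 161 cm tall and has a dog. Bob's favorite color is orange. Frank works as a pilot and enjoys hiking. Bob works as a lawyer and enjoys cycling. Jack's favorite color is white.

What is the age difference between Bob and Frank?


|61 - 52| = 9

9


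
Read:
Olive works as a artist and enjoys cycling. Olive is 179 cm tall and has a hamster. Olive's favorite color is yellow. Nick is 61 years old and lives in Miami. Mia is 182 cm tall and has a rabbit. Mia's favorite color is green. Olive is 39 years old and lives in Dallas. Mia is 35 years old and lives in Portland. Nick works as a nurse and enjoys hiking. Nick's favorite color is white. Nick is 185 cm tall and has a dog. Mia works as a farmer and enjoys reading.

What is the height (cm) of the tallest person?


Tallest: Nick at 185 cm

185


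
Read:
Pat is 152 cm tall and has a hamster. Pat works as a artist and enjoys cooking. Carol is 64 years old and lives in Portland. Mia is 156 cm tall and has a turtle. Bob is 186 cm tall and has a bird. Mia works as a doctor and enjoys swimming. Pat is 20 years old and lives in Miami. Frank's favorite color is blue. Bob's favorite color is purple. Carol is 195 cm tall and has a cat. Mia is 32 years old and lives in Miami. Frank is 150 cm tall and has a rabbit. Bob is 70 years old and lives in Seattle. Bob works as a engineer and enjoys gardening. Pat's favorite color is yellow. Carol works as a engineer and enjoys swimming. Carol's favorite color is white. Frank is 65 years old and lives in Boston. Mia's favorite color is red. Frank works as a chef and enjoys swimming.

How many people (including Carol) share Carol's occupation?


Carol is a engineer. Count = 2

2


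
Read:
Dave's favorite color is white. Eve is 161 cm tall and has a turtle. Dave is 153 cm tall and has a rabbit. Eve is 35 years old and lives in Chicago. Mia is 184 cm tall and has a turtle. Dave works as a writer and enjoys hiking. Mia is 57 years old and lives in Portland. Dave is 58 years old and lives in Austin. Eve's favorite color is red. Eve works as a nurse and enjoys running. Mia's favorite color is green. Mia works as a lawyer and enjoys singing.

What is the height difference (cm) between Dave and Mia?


|153 - 184| = 31

31


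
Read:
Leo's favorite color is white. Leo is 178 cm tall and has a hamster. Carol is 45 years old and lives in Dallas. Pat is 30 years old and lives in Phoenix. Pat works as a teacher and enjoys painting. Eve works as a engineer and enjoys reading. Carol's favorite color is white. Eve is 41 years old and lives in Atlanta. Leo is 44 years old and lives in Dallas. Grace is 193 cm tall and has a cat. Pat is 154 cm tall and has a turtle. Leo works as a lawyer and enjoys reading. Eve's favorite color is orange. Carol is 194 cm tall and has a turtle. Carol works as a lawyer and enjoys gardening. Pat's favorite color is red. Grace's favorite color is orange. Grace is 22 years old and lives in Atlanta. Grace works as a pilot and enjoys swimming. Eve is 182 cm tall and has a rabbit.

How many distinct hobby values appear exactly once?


Unique hobby values: 3

3


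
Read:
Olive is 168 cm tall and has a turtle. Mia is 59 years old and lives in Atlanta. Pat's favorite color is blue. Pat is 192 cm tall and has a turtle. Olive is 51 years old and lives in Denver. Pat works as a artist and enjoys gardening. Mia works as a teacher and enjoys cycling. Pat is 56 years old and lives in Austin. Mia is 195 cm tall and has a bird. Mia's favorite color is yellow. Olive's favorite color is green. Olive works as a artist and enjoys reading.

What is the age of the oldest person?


Oldest: Mia at 59

59


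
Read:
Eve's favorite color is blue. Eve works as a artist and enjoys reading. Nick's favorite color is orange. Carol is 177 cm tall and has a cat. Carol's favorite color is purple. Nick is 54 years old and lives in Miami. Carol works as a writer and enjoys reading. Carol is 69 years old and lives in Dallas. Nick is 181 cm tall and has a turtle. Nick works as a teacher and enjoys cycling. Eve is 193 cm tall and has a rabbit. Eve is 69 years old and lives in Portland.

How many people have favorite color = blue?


Count: 1

1
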